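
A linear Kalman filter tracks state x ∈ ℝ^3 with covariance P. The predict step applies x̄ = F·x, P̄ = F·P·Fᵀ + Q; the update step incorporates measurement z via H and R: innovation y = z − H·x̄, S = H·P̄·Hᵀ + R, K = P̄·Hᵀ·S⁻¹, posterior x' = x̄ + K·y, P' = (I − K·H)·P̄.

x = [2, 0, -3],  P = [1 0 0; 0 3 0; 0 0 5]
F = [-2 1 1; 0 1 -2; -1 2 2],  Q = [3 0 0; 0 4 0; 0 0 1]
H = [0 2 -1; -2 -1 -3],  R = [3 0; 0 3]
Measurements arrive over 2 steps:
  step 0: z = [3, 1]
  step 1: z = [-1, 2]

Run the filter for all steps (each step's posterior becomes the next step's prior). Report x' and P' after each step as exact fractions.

step 0: x̄ = F·x = [-7, 6, -8]
step 0: P̄ = F·P·Fᵀ + Q = [15 -7 18; -7 27 -14; 18 -14 34]
step 0: y = z − H·x̄ = [-17, -31]
step 0: S = H·P̄·Hᵀ + R = [201 182; 182 500]
step 0: K = P̄·Hᵀ·S⁻¹ = [-993/33688 -9653/67376; 14361/33688 -6547/67376; -527/4211 -1705/8422]
step 0: x' = x̄ + K·y = [-138627/67376, 118939/67376, 3397/8422]
step 0: P' = (I − K·H)·P̄ = [203807/67376 -56647/67376 -13417/8422; -56647/67376 55919/67376 3209/8422; -13417/8422 3209/8422 4790/4211]
step 1: x̄ = F·x = [423369/67376, 64587/67376, 430857/67376]
step 1: P̄ = F·P·Fᵀ + Q = [1857191/67376 -439083/67376 1595335/67376; -439083/67376 529295/67376 -404091/67376; 1595335/67376 -404091/67376 1662727/67376]
step 1: y = z − H·x̄ = [234307/67376, 292331/8422]
step 1: S = H·P̄·Hᵀ + R = [5598399/67376 1362131/8422; 1362131/8422 2380492/4211]
step 1: K = P̄·Hᵀ·S⁻¹ = [-11810535/175295078 -269777623/1402360624; 71795865/175295078 -106848107/1402360624; -1244314/12521077 -17599097/100168616]
step 1: x' = x̄ + K·y = [-440343829/701180312, -183504929/701180312, -2464939/50084308]
step 1: P' = (I − K·H)·P̄ = [2908827137/1402360624 -836954275/1402360624 -99318265/100168616; -836954275/1402360624 1023393593/1402360624 23120459/100168616; -99318265/100168616 23120459/100168616 38052227/50084308]

step 0: x' = [-138627/67376, 118939/67376, 3397/8422], P' = [203807/67376 -56647/67376 -13417/8422; -56647/67376 55919/67376 3209/8422; -13417/8422 3209/8422 4790/4211]
step 1: x' = [-440343829/701180312, -183504929/701180312, -2464939/50084308], P' = [2908827137/1402360624 -836954275/1402360624 -99318265/100168616; -836954275/1402360624 1023393593/1402360624 23120459/100168616; -99318265/100168616 23120459/100168616 38052227/50084308]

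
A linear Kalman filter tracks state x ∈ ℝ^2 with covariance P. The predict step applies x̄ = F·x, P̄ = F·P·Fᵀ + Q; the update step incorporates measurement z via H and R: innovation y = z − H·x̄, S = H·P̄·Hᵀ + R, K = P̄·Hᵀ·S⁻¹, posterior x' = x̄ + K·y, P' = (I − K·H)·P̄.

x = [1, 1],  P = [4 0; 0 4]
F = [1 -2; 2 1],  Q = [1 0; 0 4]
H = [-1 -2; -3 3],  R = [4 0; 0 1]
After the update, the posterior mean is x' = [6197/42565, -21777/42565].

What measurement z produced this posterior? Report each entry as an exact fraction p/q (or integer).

z = [1, -2]

x̄ = F·x = [-1, 3]
P̄ = F·P·Fᵀ + Q = [21 0; 0 24]
S = H·P̄·Hᵀ + R = [121 -81; -81 406]
K = P̄·Hᵀ·S⁻¹ = [-13629/42565 -9324/42565; -13656/42565 4824/42565]
x' − x̄ = [48762/42565, -149472/42565] = K·y
y = (KᵀK)⁻¹·Kᵀ·(x' − x̄) = [6, -14]
z = y + H·x̄ = [6, -14] + [-5, 12] = [1, -2]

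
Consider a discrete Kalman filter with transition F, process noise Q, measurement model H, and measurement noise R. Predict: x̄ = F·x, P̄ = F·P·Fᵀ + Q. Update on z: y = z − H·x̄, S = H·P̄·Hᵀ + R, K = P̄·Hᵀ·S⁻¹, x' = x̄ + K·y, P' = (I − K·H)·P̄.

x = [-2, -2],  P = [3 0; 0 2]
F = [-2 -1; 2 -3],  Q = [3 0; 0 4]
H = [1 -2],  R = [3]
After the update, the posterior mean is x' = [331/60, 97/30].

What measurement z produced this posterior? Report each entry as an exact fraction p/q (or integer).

x̄ = F·x = [6, 2]
P̄ = F·P·Fᵀ + Q = [17 -6; -6 34]
S = H·P̄·Hᵀ + R = [180]
K = P̄·Hᵀ·S⁻¹ = [29/180; -37/90]
x' − x̄ = [-29/60, 37/30] = K·y
y = (KᵀK)⁻¹·Kᵀ·(x' − x̄) = [-3]
z = y + H·x̄ = [-3] + [2] = [-1]

z = [-1]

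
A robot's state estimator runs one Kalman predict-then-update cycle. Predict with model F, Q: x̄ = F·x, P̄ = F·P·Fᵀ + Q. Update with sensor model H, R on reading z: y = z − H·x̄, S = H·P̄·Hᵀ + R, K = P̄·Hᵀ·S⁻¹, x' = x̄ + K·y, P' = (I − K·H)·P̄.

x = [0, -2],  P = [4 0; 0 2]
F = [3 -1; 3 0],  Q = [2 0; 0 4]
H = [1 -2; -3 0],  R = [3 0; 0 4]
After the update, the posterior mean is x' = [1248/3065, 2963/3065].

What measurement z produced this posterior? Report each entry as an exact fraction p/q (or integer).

z = [-2, -1]

x̄ = F·x = [2, 0]
P̄ = F·P·Fᵀ + Q = [40 36; 36 40]
S = H·P̄·Hᵀ + R = [59 96; 96 364]
K = P̄·Hᵀ·S⁻¹ = [-32/3065 -1002/3065; -1412/3065 -537/3065]
x' − x̄ = [-4882/3065, 2963/3065] = K·y
y = (KᵀK)⁻¹·Kᵀ·(x' − x̄) = [-4, 5]
z = y + H·x̄ = [-4, 5] + [2, -6] = [-2, -1]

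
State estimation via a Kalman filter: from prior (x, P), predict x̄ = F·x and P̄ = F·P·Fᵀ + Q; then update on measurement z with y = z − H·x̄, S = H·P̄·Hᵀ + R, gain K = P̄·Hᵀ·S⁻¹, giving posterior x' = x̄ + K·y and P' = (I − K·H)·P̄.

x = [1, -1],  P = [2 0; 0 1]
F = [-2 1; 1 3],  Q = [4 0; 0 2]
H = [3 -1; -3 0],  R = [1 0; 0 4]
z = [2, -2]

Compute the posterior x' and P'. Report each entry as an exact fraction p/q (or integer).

x̄ = F·x = [-3, -2]
P̄ = F·P·Fᵀ + Q = [13 -1; -1 13]
y = z − H·x̄ = [9, -11]
S = H·P̄·Hᵀ + R = [137 -120; -120 121]
K = P̄·Hᵀ·S⁻¹ = [160/2177 -543/2177; -1576/2177 -1509/2177]
x' = x̄ + K·y = [126/311, -277/311]
P' = (I − K·H)·P̄ = [724/2177 2012/2177; 2012/2177 7612/2177]

x' = [126/311, -277/311]
P' = [724/2177 2012/2177; 2012/2177 7612/2177]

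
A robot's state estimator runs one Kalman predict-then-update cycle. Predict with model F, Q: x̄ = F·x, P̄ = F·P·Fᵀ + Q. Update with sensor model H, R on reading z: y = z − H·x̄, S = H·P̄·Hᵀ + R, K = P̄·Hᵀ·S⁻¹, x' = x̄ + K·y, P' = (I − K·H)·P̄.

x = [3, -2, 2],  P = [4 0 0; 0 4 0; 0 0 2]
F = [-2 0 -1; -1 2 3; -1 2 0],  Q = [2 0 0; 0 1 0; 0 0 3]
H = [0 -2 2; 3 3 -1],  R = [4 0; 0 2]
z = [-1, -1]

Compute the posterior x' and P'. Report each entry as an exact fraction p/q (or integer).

x̄ = F·x = [-8, -1, -7]
P̄ = F·P·Fᵀ + Q = [20 2 8; 2 39 20; 8 20 23]
y = z − H·x̄ = [11, 19]
S = H·P̄·Hᵀ + R = [92 -84; -84 424]
K = P̄·Hᵀ·S⁻¹ = [1245/3994 793/3994; -1865/7988 1571/7988; 1917/7988 1529/7988]
x' = x̄ + K·y = [-1595/1997, 673/3994, -2889/3994]
P' = (I − K·H)·P̄ = [9473/1997 -26381/3994 -23891/3994; -26381/3994 78849/7988 75119/7988; -23891/3994 75119/7988 78953/7988]

x' = [-1595/1997, 673/3994, -2889/3994]
P' = [9473/1997 -26381/3994 -23891/3994; -26381/3994 78849/7988 75119/7988; -23891/3994 75119/7988 78953/7988]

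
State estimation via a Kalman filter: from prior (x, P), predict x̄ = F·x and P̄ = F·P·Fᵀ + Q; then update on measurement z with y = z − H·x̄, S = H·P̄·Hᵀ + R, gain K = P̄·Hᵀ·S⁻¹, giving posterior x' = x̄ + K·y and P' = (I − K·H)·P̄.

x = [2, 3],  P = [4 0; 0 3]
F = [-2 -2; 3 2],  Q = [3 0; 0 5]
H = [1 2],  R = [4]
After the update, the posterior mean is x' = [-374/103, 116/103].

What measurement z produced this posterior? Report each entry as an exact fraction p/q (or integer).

x̄ = F·x = [-10, 12]
P̄ = F·P·Fᵀ + Q = [31 -36; -36 53]
S = H·P̄·Hᵀ + R = [103]
K = P̄·Hᵀ·S⁻¹ = [-41/103; 70/103]
x' − x̄ = [656/103, -1120/103] = K·y
y = (KᵀK)⁻¹·Kᵀ·(x' − x̄) = [-16]
z = y + H·x̄ = [-16] + [14] = [-2]

z = [-2]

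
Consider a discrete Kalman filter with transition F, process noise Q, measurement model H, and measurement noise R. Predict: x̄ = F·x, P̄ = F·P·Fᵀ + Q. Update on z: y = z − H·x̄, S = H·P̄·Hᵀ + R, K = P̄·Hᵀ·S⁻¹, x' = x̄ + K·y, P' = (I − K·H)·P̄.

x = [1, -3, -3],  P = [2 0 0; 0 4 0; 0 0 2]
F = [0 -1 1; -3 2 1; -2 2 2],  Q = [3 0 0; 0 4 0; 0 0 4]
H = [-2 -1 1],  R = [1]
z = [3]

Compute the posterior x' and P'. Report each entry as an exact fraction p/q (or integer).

x̄ = F·x = [0, -12, -14]
P̄ = F·P·Fᵀ + Q = [9 -6 -4; -6 40 32; -4 32 36]
y = z − H·x̄ = [5]
S = H·P̄·Hᵀ + R = [41]
K = P̄·Hᵀ·S⁻¹ = [-16/41; 4/41; 12/41]
x' = x̄ + K·y = [-80/41, -472/41, -514/41]
P' = (I − K·H)·P̄ = [113/41 -182/41 28/41; -182/41 1624/41 1264/41; 28/41 1264/41 1332/41]

x' = [-80/41, -472/41, -514/41]
P' = [113/41 -182/41 28/41; -182/41 1624/41 1264/41; 28/41 1264/41 1332/41]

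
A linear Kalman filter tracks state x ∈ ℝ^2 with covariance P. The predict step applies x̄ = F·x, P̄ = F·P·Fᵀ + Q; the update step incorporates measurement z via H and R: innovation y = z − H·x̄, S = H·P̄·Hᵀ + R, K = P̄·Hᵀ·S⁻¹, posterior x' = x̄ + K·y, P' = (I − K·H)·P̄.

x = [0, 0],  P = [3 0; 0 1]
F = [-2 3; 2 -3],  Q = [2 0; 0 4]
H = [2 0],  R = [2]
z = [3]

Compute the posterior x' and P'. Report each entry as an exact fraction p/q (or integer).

x' = [69/47, -63/47]
P' = [23/47 -21/47; -21/47 293/47]

x̄ = F·x = [0, 0]
P̄ = F·P·Fᵀ + Q = [23 -21; -21 25]
y = z − H·x̄ = [3]
S = H·P̄·Hᵀ + R = [94]
K = P̄·Hᵀ·S⁻¹ = [23/47; -21/47]
x' = x̄ + K·y = [69/47, -63/47]
P' = (I − K·H)·P̄ = [23/47 -21/47; -21/47 293/47]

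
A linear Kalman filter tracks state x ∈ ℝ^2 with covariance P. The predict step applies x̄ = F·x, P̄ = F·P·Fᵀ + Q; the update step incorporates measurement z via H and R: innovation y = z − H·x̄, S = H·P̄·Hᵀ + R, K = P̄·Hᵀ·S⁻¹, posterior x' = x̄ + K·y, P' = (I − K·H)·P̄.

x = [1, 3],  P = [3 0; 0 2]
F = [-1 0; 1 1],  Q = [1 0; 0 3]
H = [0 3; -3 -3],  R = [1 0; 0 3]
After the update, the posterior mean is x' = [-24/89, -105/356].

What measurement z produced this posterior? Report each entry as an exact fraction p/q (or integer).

x̄ = F·x = [-1, 4]
P̄ = F·P·Fᵀ + Q = [4 -3; -3 8]
S = H·P̄·Hᵀ + R = [73 -45; -45 57]
K = P̄·Hᵀ·S⁻¹ = [-27/89 -26/89; 231/712 -5/712]
x' − x̄ = [65/89, -1529/356] = K·y
y = (KᵀK)⁻¹·Kᵀ·(x' − x̄) = [-13, 11]
z = y + H·x̄ = [-13, 11] + [12, -9] = [-1, 2]

z = [-1, 2]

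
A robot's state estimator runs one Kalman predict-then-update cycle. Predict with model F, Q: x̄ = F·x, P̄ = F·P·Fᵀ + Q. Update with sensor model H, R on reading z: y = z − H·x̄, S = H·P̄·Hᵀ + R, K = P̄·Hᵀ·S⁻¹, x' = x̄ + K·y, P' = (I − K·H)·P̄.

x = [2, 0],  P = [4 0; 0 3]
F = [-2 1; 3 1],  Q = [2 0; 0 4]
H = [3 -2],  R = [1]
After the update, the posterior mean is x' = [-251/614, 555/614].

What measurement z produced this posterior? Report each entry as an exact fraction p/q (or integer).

z = [-3]

x̄ = F·x = [-4, 6]
P̄ = F·P·Fᵀ + Q = [21 -21; -21 43]
S = H·P̄·Hᵀ + R = [614]
K = P̄·Hᵀ·S⁻¹ = [105/614; -149/614]
x' − x̄ = [2205/614, -3129/614] = K·y
y = (KᵀK)⁻¹·Kᵀ·(x' − x̄) = [21]
z = y + H·x̄ = [21] + [-24] = [-3]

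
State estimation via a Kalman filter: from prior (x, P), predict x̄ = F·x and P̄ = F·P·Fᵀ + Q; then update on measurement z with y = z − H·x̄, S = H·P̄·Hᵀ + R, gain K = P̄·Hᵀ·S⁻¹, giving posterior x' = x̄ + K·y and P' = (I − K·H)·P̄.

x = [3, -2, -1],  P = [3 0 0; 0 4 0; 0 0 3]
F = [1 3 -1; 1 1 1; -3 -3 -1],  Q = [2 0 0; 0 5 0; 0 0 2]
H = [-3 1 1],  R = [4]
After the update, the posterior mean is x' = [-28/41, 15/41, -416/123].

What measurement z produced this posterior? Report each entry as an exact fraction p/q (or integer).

z = [-1]

x̄ = F·x = [-2, 0, -2]
P̄ = F·P·Fᵀ + Q = [44 12 -42; 12 15 -24; -42 -24 68]
S = H·P̄·Hᵀ + R = [615]
K = P̄·Hᵀ·S⁻¹ = [-54/205; -3/41; 34/123]
x' − x̄ = [54/41, 15/41, -170/123] = K·y
y = (KᵀK)⁻¹·Kᵀ·(x' − x̄) = [-5]
z = y + H·x̄ = [-5] + [4] = [-1]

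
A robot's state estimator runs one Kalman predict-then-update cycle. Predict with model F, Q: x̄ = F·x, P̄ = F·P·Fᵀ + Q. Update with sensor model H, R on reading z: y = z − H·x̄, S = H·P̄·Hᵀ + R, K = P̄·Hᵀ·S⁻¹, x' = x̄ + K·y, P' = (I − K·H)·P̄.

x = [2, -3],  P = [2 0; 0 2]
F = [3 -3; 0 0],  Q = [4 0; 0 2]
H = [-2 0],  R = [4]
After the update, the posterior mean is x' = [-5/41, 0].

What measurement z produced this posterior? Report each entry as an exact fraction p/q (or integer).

x̄ = F·x = [15, 0]
P̄ = F·P·Fᵀ + Q = [40 0; 0 2]
S = H·P̄·Hᵀ + R = [164]
K = P̄·Hᵀ·S⁻¹ = [-20/41; 0]
x' − x̄ = [-620/41, 0] = K·y
y = (KᵀK)⁻¹·Kᵀ·(x' − x̄) = [31]
z = y + H·x̄ = [31] + [-30] = [1]

z = [1]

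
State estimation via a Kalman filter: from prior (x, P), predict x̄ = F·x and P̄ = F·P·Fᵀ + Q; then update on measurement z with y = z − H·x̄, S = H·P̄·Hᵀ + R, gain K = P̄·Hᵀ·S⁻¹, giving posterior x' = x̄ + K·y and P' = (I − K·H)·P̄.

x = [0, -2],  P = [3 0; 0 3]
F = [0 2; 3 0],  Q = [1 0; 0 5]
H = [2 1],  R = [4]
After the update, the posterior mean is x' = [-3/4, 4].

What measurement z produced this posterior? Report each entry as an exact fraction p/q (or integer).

x̄ = F·x = [-4, 0]
P̄ = F·P·Fᵀ + Q = [13 0; 0 32]
S = H·P̄·Hᵀ + R = [88]
K = P̄·Hᵀ·S⁻¹ = [13/44; 4/11]
x' − x̄ = [13/4, 4] = K·y
y = (KᵀK)⁻¹·Kᵀ·(x' − x̄) = [11]
z = y + H·x̄ = [11] + [-8] = [3]

z = [3]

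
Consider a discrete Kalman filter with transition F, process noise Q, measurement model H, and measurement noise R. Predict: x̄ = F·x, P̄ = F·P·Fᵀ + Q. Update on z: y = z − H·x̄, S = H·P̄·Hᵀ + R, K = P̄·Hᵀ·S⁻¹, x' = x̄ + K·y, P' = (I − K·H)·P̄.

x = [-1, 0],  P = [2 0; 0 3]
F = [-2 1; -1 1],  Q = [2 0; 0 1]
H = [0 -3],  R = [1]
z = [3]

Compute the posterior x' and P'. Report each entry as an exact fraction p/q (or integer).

x̄ = F·x = [2, 1]
P̄ = F·P·Fᵀ + Q = [13 7; 7 6]
y = z − H·x̄ = [6]
S = H·P̄·Hᵀ + R = [55]
K = P̄·Hᵀ·S⁻¹ = [-21/55; -18/55]
x' = x̄ + K·y = [-16/55, -53/55]
P' = (I − K·H)·P̄ = [274/55 7/55; 7/55 6/55]

x' = [-16/55, -53/55]
P' = [274/55 7/55; 7/55 6/55]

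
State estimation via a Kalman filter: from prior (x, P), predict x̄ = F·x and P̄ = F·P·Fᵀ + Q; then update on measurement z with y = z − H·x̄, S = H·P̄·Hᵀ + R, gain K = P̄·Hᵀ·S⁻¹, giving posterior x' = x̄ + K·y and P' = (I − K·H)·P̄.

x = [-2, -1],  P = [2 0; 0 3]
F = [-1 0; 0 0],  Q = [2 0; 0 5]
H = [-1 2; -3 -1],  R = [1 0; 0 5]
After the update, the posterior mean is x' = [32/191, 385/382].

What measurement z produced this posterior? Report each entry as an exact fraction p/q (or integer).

x̄ = F·x = [2, 0]
P̄ = F·P·Fᵀ + Q = [4 0; 0 5]
S = H·P̄·Hᵀ + R = [25 2; 2 46]
K = P̄·Hᵀ·S⁻¹ = [-80/573 -146/573; 235/573 -145/1146]
x' − x̄ = [-350/191, 385/382] = K·y
y = (KᵀK)⁻¹·Kᵀ·(x' − x̄) = [4, 5]
z = y + H·x̄ = [4, 5] + [-2, -6] = [2, -1]

z = [2, -1]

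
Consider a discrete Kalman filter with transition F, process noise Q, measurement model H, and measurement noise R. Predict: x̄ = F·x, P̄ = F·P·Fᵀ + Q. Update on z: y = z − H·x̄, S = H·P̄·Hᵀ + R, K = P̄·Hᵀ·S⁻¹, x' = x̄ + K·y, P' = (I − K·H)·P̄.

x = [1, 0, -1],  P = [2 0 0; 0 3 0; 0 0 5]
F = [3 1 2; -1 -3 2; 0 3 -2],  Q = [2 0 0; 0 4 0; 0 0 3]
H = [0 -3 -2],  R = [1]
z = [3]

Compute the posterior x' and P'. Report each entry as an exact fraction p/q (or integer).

x̄ = F·x = [1, -3, 2]
P̄ = F·P·Fᵀ + Q = [43 5 -11; 5 53 -47; -11 -47 50]
y = z − H·x̄ = [-2]
S = H·P̄·Hᵀ + R = [114]
K = P̄·Hᵀ·S⁻¹ = [7/114; -65/114; 41/114]
x' = x̄ + K·y = [50/57, -106/57, 73/57]
P' = (I − K·H)·P̄ = [4853/114 1025/114 -1541/114; 1025/114 1817/114 -2693/114; -1541/114 -2693/114 4019/114]

x' = [50/57, -106/57, 73/57]
P' = [4853/114 1025/114 -1541/114; 1025/114 1817/114 -2693/114; -1541/114 -2693/114 4019/114]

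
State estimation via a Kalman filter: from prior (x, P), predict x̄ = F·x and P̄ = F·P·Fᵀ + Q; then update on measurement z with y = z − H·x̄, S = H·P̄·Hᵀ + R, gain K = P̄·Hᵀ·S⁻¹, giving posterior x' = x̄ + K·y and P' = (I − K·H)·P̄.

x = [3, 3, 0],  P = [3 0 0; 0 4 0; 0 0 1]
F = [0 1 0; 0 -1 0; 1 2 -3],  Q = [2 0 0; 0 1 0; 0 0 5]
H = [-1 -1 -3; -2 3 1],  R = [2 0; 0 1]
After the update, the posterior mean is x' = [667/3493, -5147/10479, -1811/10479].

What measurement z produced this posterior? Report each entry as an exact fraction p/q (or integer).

x̄ = F·x = [3, -3, 9]
P̄ = F·P·Fᵀ + Q = [6 -4 8; -4 5 -8; 8 -8 33]
S = H·P̄·Hᵀ + R = [302 22; 22 71]
K = P̄·Hᵀ·S⁻¹ = [-249/3493 -710/3493; 1303/20958 2012/10479; -6875/20958 32/10479]
x' − x̄ = [-9812/3493, 26290/10479, -96122/10479] = K·y
y = (KᵀK)⁻¹·Kᵀ·(x' − x̄) = [28, 4]
z = y + H·x̄ = [28, 4] + [-27, -6] = [1, -2]

z = [1, -2]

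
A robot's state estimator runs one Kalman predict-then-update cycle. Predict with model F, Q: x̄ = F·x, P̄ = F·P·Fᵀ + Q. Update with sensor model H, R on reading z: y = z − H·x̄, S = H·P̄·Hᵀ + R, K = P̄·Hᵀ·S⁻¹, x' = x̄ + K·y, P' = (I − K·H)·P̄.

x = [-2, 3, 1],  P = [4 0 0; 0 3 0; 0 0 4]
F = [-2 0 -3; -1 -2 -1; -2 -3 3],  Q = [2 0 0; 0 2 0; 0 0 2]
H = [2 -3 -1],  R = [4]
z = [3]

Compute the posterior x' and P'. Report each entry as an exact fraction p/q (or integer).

x' = [-665/423, -1475/423, 1762/423]
P' = [18218/423 11180/423 2624/423; 11180/423 7706/423 -598/423; 2624/423 -598/423 7694/423]

x̄ = F·x = [1, -5, -2]
P̄ = F·P·Fᵀ + Q = [54 20 -20; 20 22 14; -20 14 81]
y = z − H·x̄ = [-16]
S = H·P̄·Hᵀ + R = [423]
K = P̄·Hᵀ·S⁻¹ = [68/423; -40/423; -163/423]
x' = x̄ + K·y = [-665/423, -1475/423, 1762/423]
P' = (I − K·H)·P̄ = [18218/423 11180/423 2624/423; 11180/423 7706/423 -598/423; 2624/423 -598/423 7694/423]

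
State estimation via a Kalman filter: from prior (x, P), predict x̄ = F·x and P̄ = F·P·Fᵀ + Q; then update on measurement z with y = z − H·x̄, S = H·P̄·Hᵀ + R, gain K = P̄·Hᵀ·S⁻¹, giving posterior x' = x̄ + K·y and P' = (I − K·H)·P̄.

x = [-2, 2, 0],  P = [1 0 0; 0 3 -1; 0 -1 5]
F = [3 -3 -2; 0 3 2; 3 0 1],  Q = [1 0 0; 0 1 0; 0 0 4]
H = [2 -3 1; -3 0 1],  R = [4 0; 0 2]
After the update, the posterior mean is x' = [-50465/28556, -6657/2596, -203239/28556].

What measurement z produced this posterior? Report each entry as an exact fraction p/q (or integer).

x̄ = F·x = [-12, 6, -6]
P̄ = F·P·Fᵀ + Q = [45 -35 2; -35 36 7; 2 7 18]
S = H·P̄·Hᵀ + R = [912 -590; -590 413]
K = P̄·Hᵀ·S⁻¹ = [49/484 -2533/14278; -7/44 57/1298; 127/484 5767/14278]
x' − x̄ = [292207/28556, -22233/2596, -31903/28556] = K·y
y = (KᵀK)⁻¹·Kᵀ·(x' − x̄) = [45, -32]
z = y + H·x̄ = [45, -32] + [-48, 30] = [-3, -2]

z = [-3, -2]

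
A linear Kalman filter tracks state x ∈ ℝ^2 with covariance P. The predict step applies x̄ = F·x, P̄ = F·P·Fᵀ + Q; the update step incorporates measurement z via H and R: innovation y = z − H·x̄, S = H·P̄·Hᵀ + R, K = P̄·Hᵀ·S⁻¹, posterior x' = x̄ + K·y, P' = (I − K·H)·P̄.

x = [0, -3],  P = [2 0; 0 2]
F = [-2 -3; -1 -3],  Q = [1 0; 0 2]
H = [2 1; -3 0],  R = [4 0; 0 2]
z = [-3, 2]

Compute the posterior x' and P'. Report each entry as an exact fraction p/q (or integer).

x' = [-312/401, -87/401]
P' = [218/1203 -44/401; -44/401 836/401]

x̄ = F·x = [9, 9]
P̄ = F·P·Fᵀ + Q = [27 22; 22 22]
y = z − H·x̄ = [-30, 29]
S = H·P̄·Hᵀ + R = [222 -228; -228 245]
K = P̄·Hᵀ·S⁻¹ = [76/1203 -109/401; 187/401 66/401]
x' = x̄ + K·y = [-312/401, -87/401]
P' = (I − K·H)·P̄ = [218/1203 -44/401; -44/401 836/401]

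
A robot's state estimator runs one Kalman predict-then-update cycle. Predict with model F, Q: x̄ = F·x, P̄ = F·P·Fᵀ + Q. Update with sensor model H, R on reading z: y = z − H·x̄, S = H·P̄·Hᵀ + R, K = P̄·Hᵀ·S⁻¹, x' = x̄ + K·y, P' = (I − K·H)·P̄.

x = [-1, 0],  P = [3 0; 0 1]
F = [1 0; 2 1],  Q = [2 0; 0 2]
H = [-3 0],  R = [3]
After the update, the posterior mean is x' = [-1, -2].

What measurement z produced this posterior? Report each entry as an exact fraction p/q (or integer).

x̄ = F·x = [-1, -2]
P̄ = F·P·Fᵀ + Q = [5 6; 6 15]
S = H·P̄·Hᵀ + R = [48]
K = P̄·Hᵀ·S⁻¹ = [-5/16; -3/8]
x' − x̄ = [0, 0] = K·y
y = (KᵀK)⁻¹·Kᵀ·(x' − x̄) = [0]
z = y + H·x̄ = [0] + [3] = [3]

z = [3]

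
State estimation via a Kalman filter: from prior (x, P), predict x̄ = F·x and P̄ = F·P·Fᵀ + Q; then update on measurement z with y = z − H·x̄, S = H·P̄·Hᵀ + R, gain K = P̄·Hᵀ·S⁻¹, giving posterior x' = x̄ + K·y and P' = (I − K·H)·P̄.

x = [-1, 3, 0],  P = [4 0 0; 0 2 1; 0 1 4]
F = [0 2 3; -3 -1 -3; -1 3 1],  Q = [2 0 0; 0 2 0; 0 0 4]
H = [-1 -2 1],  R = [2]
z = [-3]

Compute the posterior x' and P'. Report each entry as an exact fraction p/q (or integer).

x' = [269/74, 917/222, 663/74]
P' = [2417/74 -351/74 1765/74; -351/74 1043/222 257/74; 1765/74 257/74 2301/74]

x̄ = F·x = [6, 0, 10]
P̄ = F·P·Fᵀ + Q = [58 -49 35; -49 82 -16; 35 -16 36]
y = z − H·x̄ = [-7]
S = H·P̄·Hᵀ + R = [222]
K = P̄·Hᵀ·S⁻¹ = [25/74; -131/222; 11/74]
x' = x̄ + K·y = [269/74, 917/222, 663/74]
P' = (I − K·H)·P̄ = [2417/74 -351/74 1765/74; -351/74 1043/222 257/74; 1765/74 257/74 2301/74]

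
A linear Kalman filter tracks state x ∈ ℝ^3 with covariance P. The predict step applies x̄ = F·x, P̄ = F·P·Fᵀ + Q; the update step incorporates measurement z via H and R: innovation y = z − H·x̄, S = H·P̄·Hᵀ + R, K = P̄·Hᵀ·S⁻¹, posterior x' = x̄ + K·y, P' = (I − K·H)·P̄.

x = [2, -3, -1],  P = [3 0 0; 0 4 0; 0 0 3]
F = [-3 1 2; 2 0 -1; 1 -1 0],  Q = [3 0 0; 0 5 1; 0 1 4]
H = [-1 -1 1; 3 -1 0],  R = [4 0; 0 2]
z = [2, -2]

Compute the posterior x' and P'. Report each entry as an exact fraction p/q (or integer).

x' = [-2308/3161, -314/3161, 4744/3161]
P' = [1396/3161 2573/3161 2461/3161; 2573/3161 9151/3161 7432/3161; 2461/3161 7432/3161 14417/3161]

x̄ = F·x = [-11, 5, 5]
P̄ = F·P·Fᵀ + Q = [46 -24 -13; -24 20 7; -13 7 11]
y = z − H·x̄ = [-9, 36]
S = H·P̄·Hᵀ + R = [45 -116; -116 580]
K = P̄·Hᵀ·S⁻¹ = [-13/109 1615/6322; -37/109 -716/3161; 39/109 -49/6322]
x' = x̄ + K·y = [-2308/3161, -314/3161, 4744/3161]
P' = (I − K·H)·P̄ = [1396/3161 2573/3161 2461/3161; 2573/3161 9151/3161 7432/3161; 2461/3161 7432/3161 14417/3161]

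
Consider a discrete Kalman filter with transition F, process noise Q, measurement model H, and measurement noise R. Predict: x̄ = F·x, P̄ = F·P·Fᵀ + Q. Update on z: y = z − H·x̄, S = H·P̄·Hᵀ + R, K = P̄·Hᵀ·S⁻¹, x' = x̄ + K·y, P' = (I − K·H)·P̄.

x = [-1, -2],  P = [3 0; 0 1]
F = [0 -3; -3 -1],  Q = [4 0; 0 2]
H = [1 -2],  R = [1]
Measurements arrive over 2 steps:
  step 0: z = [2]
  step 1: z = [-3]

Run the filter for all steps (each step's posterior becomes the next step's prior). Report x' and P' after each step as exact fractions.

step 0: x̄ = F·x = [6, 5]
step 0: P̄ = F·P·Fᵀ + Q = [13 3; 3 30]
step 0: y = z − H·x̄ = [6]
step 0: S = H·P̄·Hᵀ + R = [122]
step 0: K = P̄·Hᵀ·S⁻¹ = [7/122; -57/122]
step 0: x' = x̄ + K·y = [387/61, 134/61]
step 0: P' = (I − K·H)·P̄ = [1537/122 765/122; 765/122 411/122]
step 1: x̄ = F·x = [-402/61, -1295/61]
step 1: P̄ = F·P·Fᵀ + Q = [4187/122 4059/61; 4059/61 9539/61]
step 1: y = z − H·x̄ = [-2371/61]
step 1: S = H·P̄·Hᵀ + R = [48149/122]
step 1: K = P̄·Hᵀ·S⁻¹ = [-12049/48149; -30038/48149]
step 1: x' = x̄ + K·y = [151021/48149, 145363/48149]
step 1: P' = (I − K·H)·P̄ = [462471/48149 237260/48149; 237260/48149 133649/48149]

step 0: x' = [387/61, 134/61], P' = [1537/122 765/122; 765/122 411/122]
step 1: x' = [151021/48149, 145363/48149], P' = [462471/48149 237260/48149; 237260/48149 133649/48149]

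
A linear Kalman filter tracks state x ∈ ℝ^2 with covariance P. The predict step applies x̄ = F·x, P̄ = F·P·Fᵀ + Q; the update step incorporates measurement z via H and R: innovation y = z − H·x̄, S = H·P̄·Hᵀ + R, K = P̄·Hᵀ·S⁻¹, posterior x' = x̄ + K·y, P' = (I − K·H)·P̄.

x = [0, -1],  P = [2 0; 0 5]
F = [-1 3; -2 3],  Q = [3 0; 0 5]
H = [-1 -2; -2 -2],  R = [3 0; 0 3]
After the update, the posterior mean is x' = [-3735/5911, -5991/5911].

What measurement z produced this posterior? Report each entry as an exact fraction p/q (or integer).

x̄ = F·x = [-3, -3]
P̄ = F·P·Fᵀ + Q = [50 49; 49 58]
S = H·P̄·Hᵀ + R = [481 626; 626 827]
K = P̄·Hᵀ·S⁻¹ = [1552/5911 -2590/5911; -2491/5911 356/5911]
x' − x̄ = [13998/5911, 11742/5911] = K·y
y = (KᵀK)⁻¹·Kᵀ·(x' − x̄) = [-6, -9]
z = y + H·x̄ = [-6, -9] + [9, 12] = [3, 3]

z = [3, 3]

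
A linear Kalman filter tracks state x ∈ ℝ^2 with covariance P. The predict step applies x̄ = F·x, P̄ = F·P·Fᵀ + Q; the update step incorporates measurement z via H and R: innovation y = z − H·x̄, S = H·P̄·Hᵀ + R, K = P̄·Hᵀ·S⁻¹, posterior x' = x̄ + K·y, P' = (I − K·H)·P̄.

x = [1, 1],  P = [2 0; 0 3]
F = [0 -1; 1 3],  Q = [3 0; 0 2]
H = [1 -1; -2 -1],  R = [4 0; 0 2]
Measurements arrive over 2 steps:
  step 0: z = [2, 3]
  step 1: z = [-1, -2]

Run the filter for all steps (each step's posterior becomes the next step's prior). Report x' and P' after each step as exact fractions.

step 0: x̄ = F·x = [-1, 4]
step 0: P̄ = F·P·Fᵀ + Q = [6 -9; -9 31]
step 0: y = z − H·x̄ = [7, 5]
step 0: S = H·P̄·Hᵀ + R = [59 10; 10 21]
step 0: K = P̄·Hᵀ·S⁻¹ = [345/1139 -327/1139; -710/1139 -367/1139]
step 0: x' = x̄ + K·y = [-359/1139, -2249/1139]
step 0: P' = (I − K·H)·P̄ = [678/1139 -702/1139; -702/1139 2138/1139]
step 1: x̄ = F·x = [2249/1139, -418/67]
step 1: P̄ = F·P·Fᵀ + Q = [5555/1139 -336/67; -336/67 1058/67]
step 1: y = z − H·x̄ = [-10494/1139, -4886/1139]
step 1: S = H·P̄·Hᵀ + R = [39521/1139 1164/1139; 1164/1139 19636/1139]
step 1: K = P̄·Hᵀ·S⁻¹ = [49939/170035 -99407/340070; -20092/34007 -20347/68014]
step 1: x' = x̄ + K·y = [17770/34007, 16593/34007]
step 1: P' = (I − K·H)·P̄ = [99721/170035 -20007/34007; -20007/34007 60361/34007]

step 0: x' = [-359/1139, -2249/1139], P' = [678/1139 -702/1139; -702/1139 2138/1139]
step 1: x' = [17770/34007, 16593/34007], P' = [99721/170035 -20007/34007; -20007/34007 60361/34007]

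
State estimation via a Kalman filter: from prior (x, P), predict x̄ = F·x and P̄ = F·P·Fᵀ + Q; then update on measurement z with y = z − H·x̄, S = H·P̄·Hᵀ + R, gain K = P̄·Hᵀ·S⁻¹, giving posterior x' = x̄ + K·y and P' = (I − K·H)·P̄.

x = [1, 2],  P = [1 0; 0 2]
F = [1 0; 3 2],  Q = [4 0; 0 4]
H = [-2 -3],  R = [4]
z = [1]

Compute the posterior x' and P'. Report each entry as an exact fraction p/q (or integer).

x' = [-69/83, 29/83]
P' = [884/249 -188/83; -188/83 156/83]

x̄ = F·x = [1, 7]
P̄ = F·P·Fᵀ + Q = [5 3; 3 21]
y = z − H·x̄ = [24]
S = H·P̄·Hᵀ + R = [249]
K = P̄·Hᵀ·S⁻¹ = [-19/249; -23/83]
x' = x̄ + K·y = [-69/83, 29/83]
P' = (I − K·H)·P̄ = [884/249 -188/83; -188/83 156/83]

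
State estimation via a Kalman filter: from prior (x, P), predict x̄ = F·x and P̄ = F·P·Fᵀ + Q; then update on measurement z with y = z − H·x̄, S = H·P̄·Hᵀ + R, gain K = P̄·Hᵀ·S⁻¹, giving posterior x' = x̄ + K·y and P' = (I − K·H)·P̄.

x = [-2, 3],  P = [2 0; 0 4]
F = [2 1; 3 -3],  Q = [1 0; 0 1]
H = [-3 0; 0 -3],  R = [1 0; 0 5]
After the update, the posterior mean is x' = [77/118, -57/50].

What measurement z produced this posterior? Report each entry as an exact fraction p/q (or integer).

x̄ = F·x = [-1, -15]
P̄ = F·P·Fᵀ + Q = [13 0; 0 55]
S = H·P̄·Hᵀ + R = [118 0; 0 500]
K = P̄·Hᵀ·S⁻¹ = [-39/118 0; 0 -33/100]
x' − x̄ = [195/118, 693/50] = K·y
y = (KᵀK)⁻¹·Kᵀ·(x' − x̄) = [-5, -42]
z = y + H·x̄ = [-5, -42] + [3, 45] = [-2, 3]

z = [-2, 3]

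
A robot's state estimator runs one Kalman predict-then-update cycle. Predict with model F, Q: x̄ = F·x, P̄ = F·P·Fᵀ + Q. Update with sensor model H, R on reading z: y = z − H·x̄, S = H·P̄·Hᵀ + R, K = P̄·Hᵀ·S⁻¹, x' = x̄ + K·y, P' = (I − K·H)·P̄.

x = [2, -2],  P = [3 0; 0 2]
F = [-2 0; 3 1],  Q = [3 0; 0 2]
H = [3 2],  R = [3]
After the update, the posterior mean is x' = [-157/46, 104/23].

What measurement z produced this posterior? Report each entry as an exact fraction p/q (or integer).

z = [-1]

x̄ = F·x = [-4, 4]
P̄ = F·P·Fᵀ + Q = [15 -18; -18 31]
S = H·P̄·Hᵀ + R = [46]
K = P̄·Hᵀ·S⁻¹ = [9/46; 4/23]
x' − x̄ = [27/46, 12/23] = K·y
y = (KᵀK)⁻¹·Kᵀ·(x' − x̄) = [3]
z = y + H·x̄ = [3] + [-4] = [-1]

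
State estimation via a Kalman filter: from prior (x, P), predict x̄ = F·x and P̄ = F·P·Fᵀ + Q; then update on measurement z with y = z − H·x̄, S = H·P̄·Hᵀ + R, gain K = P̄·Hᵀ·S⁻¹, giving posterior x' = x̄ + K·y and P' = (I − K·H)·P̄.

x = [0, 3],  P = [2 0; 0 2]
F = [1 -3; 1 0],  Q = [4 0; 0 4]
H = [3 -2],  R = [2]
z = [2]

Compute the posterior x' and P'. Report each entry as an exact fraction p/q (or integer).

x' = [5/109, -87/109]
P' = [304/109 422/109; 422/109 636/109]

x̄ = F·x = [-9, 0]
P̄ = F·P·Fᵀ + Q = [24 2; 2 6]
y = z − H·x̄ = [29]
S = H·P̄·Hᵀ + R = [218]
K = P̄·Hᵀ·S⁻¹ = [34/109; -3/109]
x' = x̄ + K·y = [5/109, -87/109]
P' = (I − K·H)·P̄ = [304/109 422/109; 422/109 636/109]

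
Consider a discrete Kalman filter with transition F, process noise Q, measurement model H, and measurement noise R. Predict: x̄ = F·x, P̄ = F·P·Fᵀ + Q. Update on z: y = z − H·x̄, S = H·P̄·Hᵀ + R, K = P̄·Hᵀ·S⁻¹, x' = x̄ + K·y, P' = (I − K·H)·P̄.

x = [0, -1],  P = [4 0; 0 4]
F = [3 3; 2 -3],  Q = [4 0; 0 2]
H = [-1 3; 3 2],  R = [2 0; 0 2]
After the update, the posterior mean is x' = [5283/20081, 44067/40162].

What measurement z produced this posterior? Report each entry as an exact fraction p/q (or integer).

x̄ = F·x = [-3, 3]
P̄ = F·P·Fᵀ + Q = [76 -12; -12 54]
S = H·P̄·Hᵀ + R = [636 12; 12 758]
K = P̄·Hᵀ·S⁻¹ = [-10918/60243 5462/20081; 10919/40162 1821/20081]
x' − x̄ = [65526/20081, -76419/40162] = K·y
y = (KᵀK)⁻¹·Kᵀ·(x' − x̄) = [-9, 6]
z = y + H·x̄ = [-9, 6] + [12, -3] = [3, 3]

z = [3, 3]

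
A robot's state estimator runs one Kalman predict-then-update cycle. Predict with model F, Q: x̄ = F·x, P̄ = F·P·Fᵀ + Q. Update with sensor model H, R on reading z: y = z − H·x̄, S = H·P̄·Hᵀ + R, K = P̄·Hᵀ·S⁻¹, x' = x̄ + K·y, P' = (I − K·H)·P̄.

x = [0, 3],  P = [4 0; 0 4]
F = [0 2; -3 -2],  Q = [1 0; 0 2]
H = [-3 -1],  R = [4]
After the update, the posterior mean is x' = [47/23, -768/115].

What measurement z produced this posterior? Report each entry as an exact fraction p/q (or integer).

x̄ = F·x = [6, -6]
P̄ = F·P·Fᵀ + Q = [17 -16; -16 54]
S = H·P̄·Hᵀ + R = [115]
K = P̄·Hᵀ·S⁻¹ = [-7/23; -6/115]
x' − x̄ = [-91/23, -78/115] = K·y
y = (KᵀK)⁻¹·Kᵀ·(x' − x̄) = [13]
z = y + H·x̄ = [13] + [-12] = [1]

z = [1]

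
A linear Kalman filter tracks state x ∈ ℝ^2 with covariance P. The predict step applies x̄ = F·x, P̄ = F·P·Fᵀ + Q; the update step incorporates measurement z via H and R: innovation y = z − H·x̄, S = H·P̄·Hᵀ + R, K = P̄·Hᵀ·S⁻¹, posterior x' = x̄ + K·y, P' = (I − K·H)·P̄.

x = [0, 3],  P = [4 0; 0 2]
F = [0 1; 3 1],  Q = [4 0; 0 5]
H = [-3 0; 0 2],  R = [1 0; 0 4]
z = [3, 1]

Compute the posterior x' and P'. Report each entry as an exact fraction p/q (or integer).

x̄ = F·x = [3, 3]
P̄ = F·P·Fᵀ + Q = [6 2; 2 43]
y = z − H·x̄ = [12, -5]
S = H·P̄·Hᵀ + R = [55 -12; -12 176]
K = P̄·Hᵀ·S⁻¹ = [-195/596 1/2384; -3/1192 2329/4768]
x' = x̄ + K·y = [-2213/2384, 2515/4768]
P' = (I − K·H)·P̄ = [65/596 1/1192; 1/1192 2329/2384]

x' = [-2213/2384, 2515/4768]
P' = [65/596 1/1192; 1/1192 2329/2384]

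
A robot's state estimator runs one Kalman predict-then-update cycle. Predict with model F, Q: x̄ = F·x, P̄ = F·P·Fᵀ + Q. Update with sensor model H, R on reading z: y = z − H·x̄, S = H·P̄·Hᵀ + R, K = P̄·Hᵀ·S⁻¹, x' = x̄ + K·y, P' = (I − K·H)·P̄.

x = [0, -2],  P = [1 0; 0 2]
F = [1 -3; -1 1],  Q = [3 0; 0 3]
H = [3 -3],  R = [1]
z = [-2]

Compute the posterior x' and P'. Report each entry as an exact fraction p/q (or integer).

x' = [12/379, 256/379]
P' = [769/379 740/379; 740/379 753/379]

x̄ = F·x = [6, -2]
P̄ = F·P·Fᵀ + Q = [22 -7; -7 6]
y = z − H·x̄ = [-26]
S = H·P̄·Hᵀ + R = [379]
K = P̄·Hᵀ·S⁻¹ = [87/379; -39/379]
x' = x̄ + K·y = [12/379, 256/379]
P' = (I − K·H)·P̄ = [769/379 740/379; 740/379 753/379]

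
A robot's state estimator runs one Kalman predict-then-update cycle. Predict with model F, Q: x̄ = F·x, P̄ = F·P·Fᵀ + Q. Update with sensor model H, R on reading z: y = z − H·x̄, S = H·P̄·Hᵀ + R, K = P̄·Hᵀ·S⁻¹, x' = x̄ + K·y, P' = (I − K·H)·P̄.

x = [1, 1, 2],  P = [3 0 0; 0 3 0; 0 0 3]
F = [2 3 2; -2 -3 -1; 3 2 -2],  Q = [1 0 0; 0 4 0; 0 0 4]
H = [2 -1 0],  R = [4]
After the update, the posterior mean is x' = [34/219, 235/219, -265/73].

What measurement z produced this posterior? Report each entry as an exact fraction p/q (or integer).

x̄ = F·x = [9, -7, 1]
P̄ = F·P·Fᵀ + Q = [52 -45 24; -45 46 -30; 24 -30 55]
S = H·P̄·Hᵀ + R = [438]
K = P̄·Hᵀ·S⁻¹ = [149/438; -68/219; 13/73]
x' − x̄ = [-1937/219, 1768/219, -338/73] = K·y
y = (KᵀK)⁻¹·Kᵀ·(x' − x̄) = [-26]
z = y + H·x̄ = [-26] + [25] = [-1]

z = [-1]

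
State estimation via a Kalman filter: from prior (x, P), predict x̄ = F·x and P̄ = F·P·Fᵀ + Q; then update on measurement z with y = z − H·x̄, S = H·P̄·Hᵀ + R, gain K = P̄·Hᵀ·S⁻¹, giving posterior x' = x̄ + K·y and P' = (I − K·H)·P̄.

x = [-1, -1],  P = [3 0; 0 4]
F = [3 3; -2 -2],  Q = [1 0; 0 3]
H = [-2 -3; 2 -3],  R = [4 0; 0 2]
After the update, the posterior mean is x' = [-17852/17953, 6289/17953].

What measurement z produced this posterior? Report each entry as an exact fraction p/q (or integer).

z = [1, -3]

x̄ = F·x = [-6, 4]
P̄ = F·P·Fᵀ + Q = [64 -42; -42 31]
S = H·P̄·Hᵀ + R = [35 23; 23 1041]
K = P̄·Hᵀ·S⁻¹ = [-3962/17953 4468/17953; -2649/17953 -2994/17953]
x' − x̄ = [89866/17953, -65523/17953] = K·y
y = (KᵀK)⁻¹·Kᵀ·(x' − x̄) = [1, 21]
z = y + H·x̄ = [1, 21] + [0, -24] = [1, -3]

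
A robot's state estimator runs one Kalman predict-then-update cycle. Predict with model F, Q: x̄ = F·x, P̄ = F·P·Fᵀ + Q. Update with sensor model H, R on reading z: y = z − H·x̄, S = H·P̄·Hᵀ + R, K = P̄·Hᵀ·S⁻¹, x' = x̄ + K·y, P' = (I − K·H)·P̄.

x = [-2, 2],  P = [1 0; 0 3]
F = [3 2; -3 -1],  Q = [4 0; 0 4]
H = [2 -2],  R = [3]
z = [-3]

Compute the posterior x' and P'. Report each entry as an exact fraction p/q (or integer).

x' = [146/287, 590/287]
P' = [775/287 655/287; 655/287 748/287]

x̄ = F·x = [-2, 4]
P̄ = F·P·Fᵀ + Q = [25 -15; -15 16]
y = z − H·x̄ = [9]
S = H·P̄·Hᵀ + R = [287]
K = P̄·Hᵀ·S⁻¹ = [80/287; -62/287]
x' = x̄ + K·y = [146/287, 590/287]
P' = (I − K·H)·P̄ = [775/287 655/287; 655/287 748/287]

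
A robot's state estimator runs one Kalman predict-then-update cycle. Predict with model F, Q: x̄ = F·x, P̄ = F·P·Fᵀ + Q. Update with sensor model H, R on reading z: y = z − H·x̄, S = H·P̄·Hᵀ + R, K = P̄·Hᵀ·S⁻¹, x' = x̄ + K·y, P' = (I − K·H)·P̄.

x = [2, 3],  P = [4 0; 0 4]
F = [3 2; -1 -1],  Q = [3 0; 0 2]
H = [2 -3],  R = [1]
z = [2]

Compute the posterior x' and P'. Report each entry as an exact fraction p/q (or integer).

x' = [322/551, -165/551]
P' = [1405/551 880/551; 880/551 610/551]

x̄ = F·x = [12, -5]
P̄ = F·P·Fᵀ + Q = [55 -20; -20 10]
y = z − H·x̄ = [-37]
S = H·P̄·Hᵀ + R = [551]
K = P̄·Hᵀ·S⁻¹ = [170/551; -70/551]
x' = x̄ + K·y = [322/551, -165/551]
P' = (I − K·H)·P̄ = [1405/551 880/551; 880/551 610/551]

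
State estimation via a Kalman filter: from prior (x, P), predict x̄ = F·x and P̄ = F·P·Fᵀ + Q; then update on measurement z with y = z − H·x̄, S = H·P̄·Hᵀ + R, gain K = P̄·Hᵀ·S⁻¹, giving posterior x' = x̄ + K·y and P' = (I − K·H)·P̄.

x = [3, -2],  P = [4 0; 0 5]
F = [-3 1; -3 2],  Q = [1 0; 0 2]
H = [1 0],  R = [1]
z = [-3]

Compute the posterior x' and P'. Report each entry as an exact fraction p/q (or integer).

x̄ = F·x = [-11, -13]
P̄ = F·P·Fᵀ + Q = [42 46; 46 58]
y = z − H·x̄ = [8]
S = H·P̄·Hᵀ + R = [43]
K = P̄·Hᵀ·S⁻¹ = [42/43; 46/43]
x' = x̄ + K·y = [-137/43, -191/43]
P' = (I − K·H)·P̄ = [42/43 46/43; 46/43 378/43]

x' = [-137/43, -191/43]
P' = [42/43 46/43; 46/43 378/43]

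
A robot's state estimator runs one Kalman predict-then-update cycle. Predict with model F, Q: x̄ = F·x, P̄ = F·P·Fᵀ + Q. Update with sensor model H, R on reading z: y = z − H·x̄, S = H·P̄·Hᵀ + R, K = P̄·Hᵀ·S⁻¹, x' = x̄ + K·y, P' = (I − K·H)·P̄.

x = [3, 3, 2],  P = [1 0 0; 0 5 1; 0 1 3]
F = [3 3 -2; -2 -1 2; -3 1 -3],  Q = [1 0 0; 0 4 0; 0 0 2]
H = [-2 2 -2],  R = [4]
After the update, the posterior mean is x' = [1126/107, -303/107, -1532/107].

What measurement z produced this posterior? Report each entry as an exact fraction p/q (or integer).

x̄ = F·x = [14, -5, -12]
P̄ = F·P·Fᵀ + Q = [55 -25 13; -25 21 -12; 13 -12 37]
S = H·P̄·Hᵀ + R = [856]
K = P̄·Hᵀ·S⁻¹ = [-93/428; 29/214; -31/214]
x' − x̄ = [-372/107, 232/107, -248/107] = K·y
y = (KᵀK)⁻¹·Kᵀ·(x' − x̄) = [16]
z = y + H·x̄ = [16] + [-14] = [2]

z = [2]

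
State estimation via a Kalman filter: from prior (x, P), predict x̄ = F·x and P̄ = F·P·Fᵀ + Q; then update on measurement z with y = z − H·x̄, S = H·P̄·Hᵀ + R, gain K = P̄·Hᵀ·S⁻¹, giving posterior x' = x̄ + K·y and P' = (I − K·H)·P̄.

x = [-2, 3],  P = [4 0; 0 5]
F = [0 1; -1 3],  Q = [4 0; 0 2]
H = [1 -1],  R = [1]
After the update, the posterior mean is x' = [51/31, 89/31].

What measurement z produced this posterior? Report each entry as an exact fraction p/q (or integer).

x̄ = F·x = [3, 11]
P̄ = F·P·Fᵀ + Q = [9 15; 15 51]
S = H·P̄·Hᵀ + R = [31]
K = P̄·Hᵀ·S⁻¹ = [-6/31; -36/31]
x' − x̄ = [-42/31, -252/31] = K·y
y = (KᵀK)⁻¹·Kᵀ·(x' − x̄) = [7]
z = y + H·x̄ = [7] + [-8] = [-1]

z = [-1]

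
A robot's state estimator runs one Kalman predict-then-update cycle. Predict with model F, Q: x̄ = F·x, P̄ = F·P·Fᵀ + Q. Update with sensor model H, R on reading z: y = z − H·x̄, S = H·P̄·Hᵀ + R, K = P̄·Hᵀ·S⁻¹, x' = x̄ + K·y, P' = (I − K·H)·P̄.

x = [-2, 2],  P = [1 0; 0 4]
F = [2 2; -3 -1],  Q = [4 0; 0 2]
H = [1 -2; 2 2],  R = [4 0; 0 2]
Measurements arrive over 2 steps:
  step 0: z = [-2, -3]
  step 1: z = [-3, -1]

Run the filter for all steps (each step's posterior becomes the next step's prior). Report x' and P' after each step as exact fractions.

step 0: x' = [-631/398, 139/398], P' = [129/199 -65/199; -65/199 96/199]
step 1: x' = [-51235/34444, 18749/17222], P' = [5151/8611 -2540/8611; -2540/8611 3959/8611]

step 0: x̄ = F·x = [0, 4]
step 0: P̄ = F·P·Fᵀ + Q = [24 -14; -14 15]
step 0: y = z − H·x̄ = [6, -11]
step 0: S = H·P̄·Hᵀ + R = [144 16; 16 46]
step 0: K = P̄·Hᵀ·S⁻¹ = [259/796 64/199; -257/796 31/199]
step 0: x' = x̄ + K·y = [-631/398, 139/398]
step 0: P' = (I − K·H)·P̄ = [129/199 -65/199; -65/199 96/199]
step 1: x̄ = F·x = [-492/199, 877/199]
step 1: P̄ = F·P·Fᵀ + Q = [1176/199 -446/199; -446/199 1265/199]
step 1: y = z − H·x̄ = [1649/199, -969/199]
step 1: S = H·P̄·Hᵀ + R = [8816/199 -1816/199; -1816/199 6594/199]
step 1: K = P̄·Hᵀ·S⁻¹ = [10231/34444 2611/8611; -5229/17222 1419/8611]
step 1: x' = x̄ + K·y = [-51235/34444, 18749/17222]
step 1: P' = (I − K·H)·P̄ = [5151/8611 -2540/8611; -2540/8611 3959/8611]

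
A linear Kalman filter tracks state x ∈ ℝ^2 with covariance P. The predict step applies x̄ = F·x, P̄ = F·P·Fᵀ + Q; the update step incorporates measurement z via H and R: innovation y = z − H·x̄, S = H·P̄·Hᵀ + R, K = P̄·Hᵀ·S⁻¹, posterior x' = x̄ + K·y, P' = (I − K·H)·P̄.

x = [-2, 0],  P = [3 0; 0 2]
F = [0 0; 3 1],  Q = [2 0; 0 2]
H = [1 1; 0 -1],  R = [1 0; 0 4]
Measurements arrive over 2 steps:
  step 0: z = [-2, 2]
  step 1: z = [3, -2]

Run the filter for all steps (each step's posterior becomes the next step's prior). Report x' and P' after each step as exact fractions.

step 0: x̄ = F·x = [0, -6]
step 0: P̄ = F·P·Fᵀ + Q = [2 0; 0 31]
step 0: y = z − H·x̄ = [4, -4]
step 0: S = H·P̄·Hᵀ + R = [34 -31; -31 35]
step 0: K = P̄·Hᵀ·S⁻¹ = [70/229 62/229; 124/229 -93/229]
step 0: x' = x̄ + K·y = [32/229, -506/229]
step 0: P' = (I − K·H)·P̄ = [318/229 -248/229; -248/229 372/229]
step 1: x̄ = F·x = [0, -410/229]
step 1: P̄ = F·P·Fᵀ + Q = [2 0; 0 2204/229]
step 1: y = z − H·x̄ = [1097/229, -868/229]
step 1: S = H·P̄·Hᵀ + R = [2891/229 -2204/229; -2204/229 3120/229]
step 1: K = P̄·Hᵀ·S⁻¹ = [195/568 551/2272; 551/1136 -1653/4544]
step 1: x' = x̄ + K·y = [103/142, 543/284]
step 1: P' = (I − K·H)·P̄ = [373/284 -551/568; -551/568 1653/1136]

step 0: x' = [32/229, -506/229], P' = [318/229 -248/229; -248/229 372/229]
step 1: x' = [103/142, 543/284], P' = [373/284 -551/568; -551/568 1653/1136]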